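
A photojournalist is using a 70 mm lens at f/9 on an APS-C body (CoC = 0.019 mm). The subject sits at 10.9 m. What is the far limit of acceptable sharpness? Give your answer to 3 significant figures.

Hyperfocal distance H = f²/(N·c) + f = 70²/(9 × 0.019) + 70 = 4900/0.171 + 70 ≈ 28725.0 mm ≈ 28.72 m.
Far limit Df = s·(H − f)/(H − s) = 10900 × (28725.0 − 70) / (28725.0 − 10900) = 10900 × 28655.0 / 17825.0 ≈ 17523 mm ≈ 17.5 m.

17.5 m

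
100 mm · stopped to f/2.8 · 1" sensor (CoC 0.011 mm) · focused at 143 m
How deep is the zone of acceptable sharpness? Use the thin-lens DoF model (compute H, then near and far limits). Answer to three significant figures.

Hyperfocal distance H = f²/(N·c) + f = 100²/(2.8 × 0.011) + 100 = 10000/0.0308 + 100 ≈ 324775.3 mm ≈ 324.8 m.
Near limit Dn = s·(H − f)/(H + s − 2f) = 143000 × (324775.3 − 100) / (324775.3 + 143000 − 2 × 100) = 143000 × 324675.3 / 467575.3 ≈ 99296 mm.
Far limit Df = s·(H − f)/(H − s) = 143000 × (324775.3 − 100) / (324775.3 − 143000) = 143000 × 324675.3 / 181775.3 ≈ 255417 mm.
Depth of field = Df − Dn = 255417 − 99296 ≈ 156121 mm ≈ 156 m.

156 m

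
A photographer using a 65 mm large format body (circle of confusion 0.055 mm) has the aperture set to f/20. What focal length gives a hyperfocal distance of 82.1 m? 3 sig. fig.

300 mm

From H = f²/(N·c) + f, with f ≪ H: f ≈ √(H·N·c) = √(82100 × 20 × 0.055) = √90310 ≈ 300.5 mm.
Exact: f² + N·c·f − N·c·H = 0 ⇒ f = (−N·c + √((N·c)² + 4·N·c·H))/2 = (−1.1 + √361241)/2 ≈ 299.97 mm ≈ 300 mm.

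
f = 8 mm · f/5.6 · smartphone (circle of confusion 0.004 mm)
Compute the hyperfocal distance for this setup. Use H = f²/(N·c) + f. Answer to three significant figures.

2.87 m

Hyperfocal distance H = f²/(N·c) + f = 8²/(5.6 × 0.004) + 8 = 64/0.0224 + 8 ≈ 2865.1 mm ≈ 2.87 m.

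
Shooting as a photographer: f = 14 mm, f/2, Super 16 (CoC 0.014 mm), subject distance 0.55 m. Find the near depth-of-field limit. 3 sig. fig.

0.511 m

Hyperfocal distance H = f²/(N·c) + f = 14²/(2 × 0.014) + 14 = 196/0.028 + 14 ≈ 7014.0 mm ≈ 7.014 m.
Near limit Dn = s·(H − f)/(H + s − 2f) = 550 × (7014.0 − 14) / (7014.0 + 550 − 2 × 14) = 550 × 7000.0 / 7536.0 ≈ 510.88 mm ≈ 0.511 m.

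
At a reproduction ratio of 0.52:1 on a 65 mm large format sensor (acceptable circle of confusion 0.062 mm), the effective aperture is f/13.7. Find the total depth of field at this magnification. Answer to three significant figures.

6.28 mm

At magnification m, DoF ≈ 2·N_eff·c/m² = 2 × 13.7 × 0.062 / 0.52² = 1.699 / 0.2704 ≈ 6.28 mm.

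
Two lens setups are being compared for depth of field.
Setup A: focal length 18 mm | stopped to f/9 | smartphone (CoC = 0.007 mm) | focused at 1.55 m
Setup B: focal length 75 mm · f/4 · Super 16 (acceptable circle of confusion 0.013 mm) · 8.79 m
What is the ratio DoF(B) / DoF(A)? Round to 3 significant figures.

Setup A: H = 18²/(9×0.007) + 18 ≈ 5160.9 mm; DoF = Df − Dn = 2207.6 − 1194.2 ≈ 1013.4 mm.
Setup B: H = 75²/(4×0.013) + 75 ≈ 108248.1 mm; DoF = Df − Dn = 9560.2 − 8134.6 ≈ 1425.6 mm.
Ratio = 1425.6 / 1013.4 ≈ 1.41.

1.41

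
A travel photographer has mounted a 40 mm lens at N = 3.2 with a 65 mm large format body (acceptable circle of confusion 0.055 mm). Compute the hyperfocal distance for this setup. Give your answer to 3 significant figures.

Hyperfocal distance H = f²/(N·c) + f = 40²/(3.2 × 0.055) + 40 = 1600/0.176 + 40 ≈ 9130.9 mm ≈ 9.13 m.

9.13 m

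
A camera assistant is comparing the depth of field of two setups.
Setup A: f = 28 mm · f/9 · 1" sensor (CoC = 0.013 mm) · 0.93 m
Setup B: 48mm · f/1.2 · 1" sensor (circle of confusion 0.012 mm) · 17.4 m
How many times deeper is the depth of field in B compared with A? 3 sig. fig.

15.0

Setup A: H = 28²/(9×0.013) + 28 ≈ 6728.9 mm; DoF = Df − Dn = 1074.66 − 819.67 ≈ 254.99 mm.
Setup B: H = 48²/(1.2×0.012) + 48 ≈ 160048.0 mm; DoF = Df − Dn = 19516.6 − 15697.6 ≈ 3819.0 mm.
Ratio = 3819.0 / 254.99 ≈ 15.0.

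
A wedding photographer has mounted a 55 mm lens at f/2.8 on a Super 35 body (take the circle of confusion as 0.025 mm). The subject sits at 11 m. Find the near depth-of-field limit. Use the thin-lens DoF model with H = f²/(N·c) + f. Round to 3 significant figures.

8.78 m

Hyperfocal distance H = f²/(N·c) + f = 55²/(2.8 × 0.025) + 55 = 3025/0.07 + 55 ≈ 43269.3 mm ≈ 43.27 m.
Near limit Dn = s·(H − f)/(H + s − 2f) = 11000 × (43269.3 − 55) / (43269.3 + 11000 − 2 × 55) = 11000 × 43214.3 / 54159.3 ≈ 8777.0 mm ≈ 8.78 m.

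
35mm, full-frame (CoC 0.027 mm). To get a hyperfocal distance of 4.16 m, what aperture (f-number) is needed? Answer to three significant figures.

Rearrange H = f²/(N·c) + f for N: N = f² / ((H − f)·c).
N = 35² / ((4160 − 35) × 0.027) = 1225 / 111.4 ≈ 11.

f/11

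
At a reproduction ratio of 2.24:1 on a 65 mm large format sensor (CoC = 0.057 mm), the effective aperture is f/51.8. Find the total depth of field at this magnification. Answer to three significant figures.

At magnification m, DoF ≈ 2·N_eff·c/m² = 2 × 51.8 × 0.057 / 2.24² = 5.905 / 5.018 ≈ 1.18 mm.

1.18 mm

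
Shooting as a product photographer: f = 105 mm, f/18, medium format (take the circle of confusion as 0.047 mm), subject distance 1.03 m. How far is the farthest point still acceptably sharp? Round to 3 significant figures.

1.11 m

Hyperfocal distance H = f²/(N·c) + f = 105²/(18 × 0.047) + 105 = 11025/0.846 + 105 ≈ 13136.9 mm ≈ 13.14 m.
Far limit Df = s·(H − f)/(H − s) = 1030 × (13136.9 − 105) / (13136.9 − 1030) = 1030 × 13031.9 / 12106.9 ≈ 1108.7 mm ≈ 1.11 m.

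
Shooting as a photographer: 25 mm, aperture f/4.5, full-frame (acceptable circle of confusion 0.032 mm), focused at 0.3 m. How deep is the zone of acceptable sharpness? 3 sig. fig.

38.2 mm

Hyperfocal distance H = f²/(N·c) + f = 25²/(4.5 × 0.032) + 25 = 625/0.144 + 25 ≈ 4365.3 mm ≈ 4.365 m.
Near limit Dn = s·(H − f)/(H + s − 2f) = 300 × (4365.3 − 25) / (4365.3 + 300 − 2 × 25) = 300 × 4340.3 / 4615.3 ≈ 282.125 mm.
Far limit Df = s·(H − f)/(H − s) = 300 × (4365.3 − 25) / (4365.3 − 300) = 300 × 4340.3 / 4065.3 ≈ 320.294 mm.
Depth of field = Df − Dn = 320.294 − 282.125 ≈ 38.169 mm.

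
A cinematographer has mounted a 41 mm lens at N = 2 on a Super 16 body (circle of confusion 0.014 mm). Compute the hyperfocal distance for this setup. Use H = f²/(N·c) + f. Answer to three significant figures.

Hyperfocal distance H = f²/(N·c) + f = 41²/(2 × 0.014) + 41 = 1681/0.028 + 41 ≈ 60076.7 mm ≈ 60.1 m.

60.1 m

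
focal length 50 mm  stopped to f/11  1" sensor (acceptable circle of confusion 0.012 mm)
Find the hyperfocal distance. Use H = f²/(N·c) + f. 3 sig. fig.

Hyperfocal distance H = f²/(N·c) + f = 50²/(11 × 0.012) + 50 = 2500/0.132 + 50 ≈ 18989.4 mm ≈ 19.0 m.

19.0 m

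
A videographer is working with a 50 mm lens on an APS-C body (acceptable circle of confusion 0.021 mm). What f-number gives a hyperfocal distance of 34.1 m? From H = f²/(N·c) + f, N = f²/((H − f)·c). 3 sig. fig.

Rearrange H = f²/(N·c) + f for N: N = f² / ((H − f)·c).
N = 50² / ((34100 − 50) × 0.021) = 2500 / 715.1 ≈ 3.50.

f/3.50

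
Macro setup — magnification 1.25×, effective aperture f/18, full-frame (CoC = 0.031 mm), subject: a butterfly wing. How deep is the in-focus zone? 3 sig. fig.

0.714 mm

At magnification m, DoF ≈ 2·N_eff·c/m² = 2 × 18 × 0.031 / 1.25² = 1.116 / 1.562 ≈ 0.714 mm.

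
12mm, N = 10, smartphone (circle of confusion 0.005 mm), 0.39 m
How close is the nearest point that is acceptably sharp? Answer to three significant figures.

Hyperfocal distance H = f²/(N·c) + f = 12²/(10 × 0.005) + 12 = 144/0.05 + 12 ≈ 2892.0 mm ≈ 2.892 m.
Near limit Dn = s·(H − f)/(H + s − 2f) = 390 × (2892.0 − 12) / (2892.0 + 390 − 2 × 12) = 390 × 2880.0 / 3258.0 ≈ 344.75 mm.

345 mm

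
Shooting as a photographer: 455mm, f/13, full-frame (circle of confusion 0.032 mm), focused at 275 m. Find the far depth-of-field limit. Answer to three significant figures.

Hyperfocal distance H = f²/(N·c) + f = 455²/(13 × 0.032) + 455 = 207025/0.416 + 455 ≈ 498111.2 mm ≈ 498.1 m.
Far limit Df = s·(H − f)/(H − s) = 275000 × (498111.2 − 455) / (498111.2 − 275000) = 275000 × 497656.2 / 223111.2 ≈ 613396 mm ≈ 613 m.

613 m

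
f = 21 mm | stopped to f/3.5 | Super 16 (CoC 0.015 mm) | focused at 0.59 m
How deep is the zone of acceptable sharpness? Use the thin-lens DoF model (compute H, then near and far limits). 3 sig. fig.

Hyperfocal distance H = f²/(N·c) + f = 21²/(3.5 × 0.015) + 21 = 441/0.0525 + 21 ≈ 8421.0 mm ≈ 8.421 m.
Near limit Dn = s·(H − f)/(H + s − 2f) = 590 × (8421.0 − 21) / (8421.0 + 590 − 2 × 21) = 590 × 8400.0 / 8969.0 ≈ 552.570 mm.
Far limit Df = s·(H − f)/(H − s) = 590 × (8421.0 − 21) / (8421.0 − 590) = 590 × 8400.0 / 7831.0 ≈ 632.869 mm.
Depth of field = Df − Dn = 632.869 − 552.570 ≈ 80.299 mm.

80.3 mm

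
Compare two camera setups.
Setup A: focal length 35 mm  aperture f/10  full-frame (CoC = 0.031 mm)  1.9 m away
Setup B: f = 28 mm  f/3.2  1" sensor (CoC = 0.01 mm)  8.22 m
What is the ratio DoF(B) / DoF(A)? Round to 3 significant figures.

Setup A: H = 35²/(10×0.031) + 35 ≈ 3986.6 mm; DoF = Df − Dn = 3598.2 − 1290.8 ≈ 2307.4 mm.
Setup B: H = 28²/(3.2×0.01) + 28 ≈ 24528.0 mm; DoF = Df − Dn = 12349.2 − 6160.2 ≈ 6189.0 mm.
Ratio = 6189.0 / 2307.4 ≈ 2.68.

2.68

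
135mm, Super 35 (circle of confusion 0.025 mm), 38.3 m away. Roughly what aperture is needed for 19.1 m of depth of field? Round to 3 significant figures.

Write h = H − f = f²/(N·c). The thin-lens limits are Dn = s·h/(h + (s−f)) and Df = s·h/(h − (s−f)), so DoF = Df − Dn = 2·s·(s−f)·h / (h² − (s−f)²).
That is a quadratic in h: DoF·h² − 2·s·(s−f)·h − DoF·(s−f)² = 0 ⇒ h = (s−f)·(s + √(s² + DoF²)) / DoF = 38165 × (38300 + √(38300² + 19100²)) / 19100 = 38165 × (38300 + 42798.4) / 19100 ≈ 162048 mm.
Then N = f²/(c·h) = 135² / (0.025 × 162048) = 18225 / 4051.2 ≈ 4.50.

f/4.50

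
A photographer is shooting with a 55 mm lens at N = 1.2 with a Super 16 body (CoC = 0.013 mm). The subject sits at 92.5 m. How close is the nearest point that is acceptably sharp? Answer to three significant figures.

62.6 m

Hyperfocal distance H = f²/(N·c) + f = 55²/(1.2 × 0.013) + 55 = 3025/0.0156 + 55 ≈ 193965.3 mm ≈ 194.0 m.
Near limit Dn = s·(H − f)/(H + s − 2f) = 92500 × (193965.3 − 55) / (193965.3 + 92500 − 2 × 55) = 92500 × 193910.3 / 286355.3 ≈ 62638 mm ≈ 62.6 m.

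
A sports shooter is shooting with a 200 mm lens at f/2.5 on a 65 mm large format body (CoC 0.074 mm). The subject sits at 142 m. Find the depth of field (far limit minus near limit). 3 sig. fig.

327 m

Hyperfocal distance H = f²/(N·c) + f = 200²/(2.5 × 0.074) + 200 = 40000/0.185 + 200 ≈ 216416.2 mm ≈ 216.4 m.
Near limit Dn = s·(H − f)/(H + s − 2f) = 142000 × (216416.2 − 200) / (216416.2 + 142000 − 2 × 200) = 142000 × 216216.2 / 358016.2 ≈ 85758 mm.
Far limit Df = s·(H − f)/(H − s) = 142000 × (216416.2 − 200) / (216416.2 − 142000) = 142000 × 216216.2 / 74416.2 ≈ 412581 mm.
Depth of field = Df − Dn = 412581 − 85758 ≈ 326823 mm ≈ 327 m.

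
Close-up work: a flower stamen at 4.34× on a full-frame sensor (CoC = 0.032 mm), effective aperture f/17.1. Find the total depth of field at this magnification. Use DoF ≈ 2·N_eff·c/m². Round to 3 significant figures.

0.0581 mm

At magnification m, DoF ≈ 2·N_eff·c/m² = 2 × 17.1 × 0.032 / 4.34² = 1.094 / 18.84 ≈ 0.0581 mm.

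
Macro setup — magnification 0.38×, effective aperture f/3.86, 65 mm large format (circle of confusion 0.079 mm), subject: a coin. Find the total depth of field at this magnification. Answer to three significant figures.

At magnification m, DoF ≈ 2·N_eff·c/m² = 2 × 3.86 × 0.079 / 0.38² = 0.6099 / 0.1444 ≈ 4.22 mm.

4.22 mm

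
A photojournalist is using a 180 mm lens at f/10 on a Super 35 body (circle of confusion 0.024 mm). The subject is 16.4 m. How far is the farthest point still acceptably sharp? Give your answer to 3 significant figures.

Hyperfocal distance H = f²/(N·c) + f = 180²/(10 × 0.024) + 180 = 32400/0.24 + 180 ≈ 135180.0 mm ≈ 135.2 m.
Far limit Df = s·(H − f)/(H − s) = 16400 × (135180.0 − 180) / (135180.0 − 16400) = 16400 × 135000.0 / 118780.0 ≈ 18640 mm ≈ 18.6 m.

18.6 m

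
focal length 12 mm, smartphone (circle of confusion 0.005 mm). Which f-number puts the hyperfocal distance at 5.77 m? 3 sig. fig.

f/5

Rearrange H = f²/(N·c) + f for N: N = f² / ((H − f)·c).
N = 12² / ((5770 − 12) × 0.005) = 144 / 28.79 ≈ 5.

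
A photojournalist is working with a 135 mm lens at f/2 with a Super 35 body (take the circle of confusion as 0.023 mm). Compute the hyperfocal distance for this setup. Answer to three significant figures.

396 m

Hyperfocal distance H = f²/(N·c) + f = 135²/(2 × 0.023) + 135 = 18225/0.046 + 135 ≈ 396330.7 mm ≈ 396 m.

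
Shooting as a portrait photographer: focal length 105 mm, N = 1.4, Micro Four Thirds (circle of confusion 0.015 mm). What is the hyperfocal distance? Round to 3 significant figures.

Hyperfocal distance H = f²/(N·c) + f = 105²/(1.4 × 0.015) + 105 = 11025/0.021 + 105 ≈ 525105.0 mm ≈ 525 m.

525 m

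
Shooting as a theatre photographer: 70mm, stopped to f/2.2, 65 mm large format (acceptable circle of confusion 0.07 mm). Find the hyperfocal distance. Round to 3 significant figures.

Hyperfocal distance H = f²/(N·c) + f = 70²/(2.2 × 0.07) + 70 = 4900/0.154 + 70 ≈ 31888.2 mm ≈ 31.9 m.

31.9 m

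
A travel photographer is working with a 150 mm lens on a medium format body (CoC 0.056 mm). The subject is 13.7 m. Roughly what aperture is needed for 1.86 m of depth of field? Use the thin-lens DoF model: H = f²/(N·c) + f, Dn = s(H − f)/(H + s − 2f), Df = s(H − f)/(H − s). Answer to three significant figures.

Write h = H − f = f²/(N·c). The thin-lens limits are Dn = s·h/(h + (s−f)) and Df = s·h/(h − (s−f)), so DoF = Df − Dn = 2·s·(s−f)·h / (h² − (s−f)²).
That is a quadratic in h: DoF·h² − 2·s·(s−f)·h − DoF·(s−f)² = 0 ⇒ h = (s−f)·(s + √(s² + DoF²)) / DoF = 13550 × (13700 + √(13700² + 1860²)) / 1860 = 13550 × (13700 + 13825.7) / 1860 ≈ 200523 mm.
Then N = f²/(c·h) = 150² / (0.056 × 200523) = 22500 / 11229 ≈ 2.00.

f/2.00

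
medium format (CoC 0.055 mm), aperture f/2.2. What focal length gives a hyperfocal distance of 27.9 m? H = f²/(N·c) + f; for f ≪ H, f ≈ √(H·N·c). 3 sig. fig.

From H = f²/(N·c) + f, with f ≪ H: f ≈ √(H·N·c) = √(27900 × 2.2 × 0.055) = √3375.9 ≈ 58.10 mm.
Exact: f² + N·c·f − N·c·H = 0 ⇒ f = (−N·c + √((N·c)² + 4·N·c·H))/2 = (−0.121 + √13504)/2 ≈ 58.042 mm ≈ 58.0 mm.

58.0 mm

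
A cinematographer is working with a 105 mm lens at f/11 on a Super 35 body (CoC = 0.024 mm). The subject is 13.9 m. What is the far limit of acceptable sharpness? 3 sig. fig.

Hyperfocal distance H = f²/(N·c) + f = 105²/(11 × 0.024) + 105 = 11025/0.264 + 105 ≈ 41866.4 mm ≈ 41.87 m.
Far limit Df = s·(H − f)/(H − s) = 13900 × (41866.4 − 105) / (41866.4 − 13900) = 13900 × 41761.4 / 27966.4 ≈ 20756 mm ≈ 20.8 m.

20.8 m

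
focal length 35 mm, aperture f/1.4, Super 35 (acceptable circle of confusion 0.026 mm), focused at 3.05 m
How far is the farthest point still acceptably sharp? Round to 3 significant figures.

Hyperfocal distance H = f²/(N·c) + f = 35²/(1.4 × 0.026) + 35 = 1225/0.0364 + 35 ≈ 33688.8 mm ≈ 33.69 m.
Far limit Df = s·(H − f)/(H − s) = 3050 × (33688.8 − 35) / (33688.8 − 3050) = 3050 × 33653.8 / 30638.8 ≈ 3350.1 mm ≈ 3.35 m.

3.35 m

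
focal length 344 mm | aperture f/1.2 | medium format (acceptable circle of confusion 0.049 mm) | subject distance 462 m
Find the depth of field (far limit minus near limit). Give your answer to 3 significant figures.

Hyperfocal distance H = f²/(N·c) + f = 344²/(1.2 × 0.049) + 344 = 118336/0.0588 + 344 ≈ 2012861.0 mm ≈ 2013 m.
Near limit Dn = s·(H − f)/(H + s − 2f) = 462000 × (2012861.0 − 344) / (2012861.0 + 462000 − 2 × 344) = 462000 × 2012517.0 / 2474173.0 ≈ 375795 mm.
Far limit Df = s·(H − f)/(H − s) = 462000 × (2012861.0 − 344) / (2012861.0 − 462000) = 462000 × 2012517.0 / 1550861.0 ≈ 599527 mm.
Depth of field = Df − Dn = 599527 − 375795 ≈ 223732 mm ≈ 224 m.

224 m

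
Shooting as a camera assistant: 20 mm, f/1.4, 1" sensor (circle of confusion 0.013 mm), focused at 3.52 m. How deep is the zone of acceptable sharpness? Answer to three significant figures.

Hyperfocal distance H = f²/(N·c) + f = 20²/(1.4 × 0.013) + 20 = 400/0.0182 + 20 ≈ 21998.0 mm ≈ 22.00 m.
Near limit Dn = s·(H − f)/(H + s − 2f) = 3520 × (21998.0 − 20) / (21998.0 + 3520 − 2 × 20) = 3520 × 21978.0 / 25478.0 ≈ 3036.4 mm.
Far limit Df = s·(H − f)/(H − s) = 3520 × (21998.0 − 20) / (21998.0 − 3520) = 3520 × 21978.0 / 18478.0 ≈ 4186.7 mm.
Depth of field = Df − Dn = 4186.7 − 3036.4 ≈ 1150.3 mm ≈ 1.15 m.

1.15 m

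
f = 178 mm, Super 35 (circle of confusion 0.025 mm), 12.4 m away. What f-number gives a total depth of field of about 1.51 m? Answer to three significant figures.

Write h = H − f = f²/(N·c). The thin-lens limits are Dn = s·h/(h + (s−f)) and Df = s·h/(h − (s−f)), so DoF = Df − Dn = 2·s·(s−f)·h / (h² − (s−f)²).
That is a quadratic in h: DoF·h² − 2·s·(s−f)·h − DoF·(s−f)² = 0 ⇒ h = (s−f)·(s + √(s² + DoF²)) / DoF = 12222 × (12400 + √(12400² + 1510²)) / 1510 = 12222 × (12400 + 12491.6) / 1510 ≈ 201474 mm.
Then N = f²/(c·h) = 178² / (0.025 × 201474) = 31684 / 5036.8 ≈ 6.29.

f/6.29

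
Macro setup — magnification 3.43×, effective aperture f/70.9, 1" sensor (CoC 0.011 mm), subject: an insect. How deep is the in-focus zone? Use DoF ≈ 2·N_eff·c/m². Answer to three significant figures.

0.133 mm

At magnification m, DoF ≈ 2·N_eff·c/m² = 2 × 70.9 × 0.011 / 3.43² = 1.56 / 11.76 ≈ 0.133 mm.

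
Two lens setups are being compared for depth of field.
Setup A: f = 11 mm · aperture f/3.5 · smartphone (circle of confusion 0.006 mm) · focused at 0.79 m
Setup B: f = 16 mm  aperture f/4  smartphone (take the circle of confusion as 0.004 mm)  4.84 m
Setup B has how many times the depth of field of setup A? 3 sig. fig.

14.8

Setup A: H = 11²/(3.5×0.006) + 11 ≈ 5772.9 mm; DoF = Df − Dn = 913.50 − 695.91 ≈ 217.59 mm.
Setup B: H = 16²/(4×0.004) + 16 ≈ 16016.0 mm; DoF = Df − Dn = 6929.1 − 3718.8 ≈ 3210.3 mm.
Ratio = 3210.3 / 217.59 ≈ 14.8.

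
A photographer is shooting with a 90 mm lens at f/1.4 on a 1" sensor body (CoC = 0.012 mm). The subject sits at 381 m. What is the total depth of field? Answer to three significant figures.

1600 m

Hyperfocal distance H = f²/(N·c) + f = 90²/(1.4 × 0.012) + 90 = 8100/0.0168 + 90 ≈ 482232.9 mm ≈ 482.2 m.
Near limit Dn = s·(H − f)/(H + s − 2f) = 381000 × (482232.9 − 90) / (482232.9 + 381000 − 2 × 90) = 381000 × 482142.9 / 863052.9 ≈ 212845 mm.
Far limit Df = s·(H − f)/(H − s) = 381000 × (482232.9 − 90) / (482232.9 − 381000) = 381000 × 482142.9 / 101232.9 ≈ 1814593 mm.
Depth of field = Df − Dn = 1814593 − 212845 ≈ 1601748 mm ≈ 1600 m.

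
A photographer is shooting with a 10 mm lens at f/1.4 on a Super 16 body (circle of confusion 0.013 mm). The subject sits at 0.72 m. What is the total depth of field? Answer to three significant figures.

Hyperfocal distance H = f²/(N·c) + f = 10²/(1.4 × 0.013) + 10 = 100/0.0182 + 10 ≈ 5504.5 mm ≈ 5.505 m.
Near limit Dn = s·(H − f)/(H + s − 2f) = 720 × (5504.5 − 10) / (5504.5 + 720 − 2 × 10) = 720 × 5494.5 / 6204.5 ≈ 637.61 mm.
Far limit Df = s·(H − f)/(H − s) = 720 × (5504.5 − 10) / (5504.5 − 720) = 720 × 5494.5 / 4784.5 ≈ 826.84 mm.
Depth of field = Df − Dn = 826.84 − 637.61 ≈ 189.23 mm.

189 mm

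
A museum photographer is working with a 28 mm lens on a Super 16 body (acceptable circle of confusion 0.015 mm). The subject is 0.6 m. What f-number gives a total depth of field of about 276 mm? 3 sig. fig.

f/20

Write h = H − f = f²/(N·c). The thin-lens limits are Dn = s·h/(h + (s−f)) and Df = s·h/(h − (s−f)), so DoF = Df − Dn = 2·s·(s−f)·h / (h² − (s−f)²).
That is a quadratic in h: DoF·h² − 2·s·(s−f)·h − DoF·(s−f)² = 0 ⇒ h = (s−f)·(s + √(s² + DoF²)) / DoF = 572 × (600 + √(600² + 276²)) / 276 = 572 × (600 + 660.436) / 276 ≈ 2612.2 mm.
Then N = f²/(c·h) = 28² / (0.015 × 2612.2) = 784 / 39.183 ≈ 20.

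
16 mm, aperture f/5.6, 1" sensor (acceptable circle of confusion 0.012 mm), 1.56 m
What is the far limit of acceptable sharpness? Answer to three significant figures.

Hyperfocal distance H = f²/(N·c) + f = 16²/(5.6 × 0.012) + 16 = 256/0.0672 + 16 ≈ 3825.5 mm ≈ 3.826 m.
Far limit Df = s·(H − f)/(H − s) = 1560 × (3825.5 − 16) / (3825.5 − 1560) = 1560 × 3809.5 / 2265.5 ≈ 2623.2 mm ≈ 2.62 m.

2.62 m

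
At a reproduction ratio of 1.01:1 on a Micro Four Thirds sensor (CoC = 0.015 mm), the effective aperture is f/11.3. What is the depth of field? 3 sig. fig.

At magnification m, DoF ≈ 2·N_eff·c/m² = 2 × 11.3 × 0.015 / 1.01² = 0.339 / 1.02 ≈ 0.332 mm.

0.332 mm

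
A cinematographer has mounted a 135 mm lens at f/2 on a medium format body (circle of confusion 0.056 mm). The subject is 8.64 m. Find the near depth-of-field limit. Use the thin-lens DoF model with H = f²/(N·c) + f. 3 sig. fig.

8.21 m

Hyperfocal distance H = f²/(N·c) + f = 135²/(2 × 0.056) + 135 = 18225/0.112 + 135 ≈ 162858.2 mm ≈ 162.9 m.
Near limit Dn = s·(H − f)/(H + s − 2f) = 8640 × (162858.2 − 135) / (162858.2 + 8640 − 2 × 135) = 8640 × 162723.2 / 171228.2 ≈ 8210.8 mm ≈ 8.21 m.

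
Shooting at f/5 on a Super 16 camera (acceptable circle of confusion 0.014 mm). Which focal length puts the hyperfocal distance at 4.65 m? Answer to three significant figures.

18.0 mm

From H = f²/(N·c) + f, with f ≪ H: f ≈ √(H·N·c) = √(4650 × 5 × 0.014) = √325.50 ≈ 18.04 mm.
The +f correction barely moves this — solving exactly, f² + N·c·f − N·c·H = 0 ⇒ f = (−N·c + √((N·c)² + 4·N·c·H))/2 = (−0.07 + √1302.0)/2 ≈ 18.007 mm, so f ≈ 18.0 mm.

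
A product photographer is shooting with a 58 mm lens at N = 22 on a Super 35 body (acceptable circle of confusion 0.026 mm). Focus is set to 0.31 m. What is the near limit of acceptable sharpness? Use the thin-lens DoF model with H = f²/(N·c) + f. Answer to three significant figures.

297 mm

Hyperfocal distance H = f²/(N·c) + f = 58²/(22 × 0.026) + 58 = 3364/0.572 + 58 ≈ 5939.1 mm ≈ 5.939 m.
Near limit Dn = s·(H − f)/(H + s − 2f) = 310 × (5939.1 − 58) / (5939.1 + 310 − 2 × 58) = 310 × 5881.1 / 6133.1 ≈ 297.26 mm.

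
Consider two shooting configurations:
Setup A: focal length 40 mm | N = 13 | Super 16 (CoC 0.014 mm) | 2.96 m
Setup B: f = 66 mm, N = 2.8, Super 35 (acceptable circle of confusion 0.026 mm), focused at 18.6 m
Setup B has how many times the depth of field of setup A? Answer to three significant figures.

Setup A: H = 40²/(13×0.014) + 40 ≈ 8831.2 mm; DoF = Df − Dn = 4432.1 − 2222.0 ≈ 2210.1 mm.
Setup B: H = 66²/(2.8×0.026) + 66 ≈ 59901.2 mm; DoF = Df − Dn = 26947 − 14201 ≈ 12746 mm.
Ratio = 12746 / 2210.1 ≈ 5.77.

5.77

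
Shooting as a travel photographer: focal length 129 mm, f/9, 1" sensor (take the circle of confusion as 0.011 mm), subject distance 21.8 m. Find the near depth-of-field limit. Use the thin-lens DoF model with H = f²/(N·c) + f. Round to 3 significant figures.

Hyperfocal distance H = f²/(N·c) + f = 129²/(9 × 0.011) + 129 = 16641/0.099 + 129 ≈ 168219.9 mm ≈ 168.2 m.
Near limit Dn = s·(H − f)/(H + s − 2f) = 21800 × (168219.9 − 129) / (168219.9 + 21800 − 2 × 129) = 21800 × 168090.9 / 189761.9 ≈ 19310 mm ≈ 19.3 m.

19.3 m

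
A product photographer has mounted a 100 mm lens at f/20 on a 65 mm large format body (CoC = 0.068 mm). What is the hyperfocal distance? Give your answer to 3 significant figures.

7.45 m

Hyperfocal distance H = f²/(N·c) + f = 100²/(20 × 0.068) + 100 = 10000/1.36 + 100 ≈ 7452.9 mm ≈ 7.45 m.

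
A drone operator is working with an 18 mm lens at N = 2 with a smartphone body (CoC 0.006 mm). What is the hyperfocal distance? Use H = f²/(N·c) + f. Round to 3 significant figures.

27.0 m

Hyperfocal distance H = f²/(N·c) + f = 18²/(2 × 0.006) + 18 = 324/0.012 + 18 ≈ 27018.0 mm ≈ 27.0 m.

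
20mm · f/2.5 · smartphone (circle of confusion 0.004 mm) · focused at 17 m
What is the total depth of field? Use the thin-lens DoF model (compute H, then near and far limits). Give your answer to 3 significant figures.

17.6 m

Hyperfocal distance H = f²/(N·c) + f = 20²/(2.5 × 0.004) + 20 = 400/0.01 + 20 ≈ 40020.0 mm ≈ 40.02 m.
Near limit Dn = s·(H − f)/(H + s − 2f) = 17000 × (40020.0 − 20) / (40020.0 + 17000 − 2 × 20) = 17000 × 40000.0 / 56980.0 ≈ 11934 mm.
Far limit Df = s·(H − f)/(H − s) = 17000 × (40020.0 − 20) / (40020.0 − 17000) = 17000 × 40000.0 / 23020.0 ≈ 29540 mm.
Depth of field = Df − Dn = 29540 − 11934 ≈ 17606 mm ≈ 17.6 m.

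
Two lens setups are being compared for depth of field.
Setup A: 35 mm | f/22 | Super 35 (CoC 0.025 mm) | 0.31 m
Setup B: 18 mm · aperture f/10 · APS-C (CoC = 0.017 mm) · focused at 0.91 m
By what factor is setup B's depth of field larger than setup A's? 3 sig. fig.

Setup A: H = 35²/(22×0.025) + 35 ≈ 2262.3 mm; DoF = Df − Dn = 353.667 − 275.931 ≈ 77.736 mm.
Setup B: H = 18²/(10×0.017) + 18 ≈ 1923.9 mm; DoF = Df − Dn = 1710.6 − 619.9 ≈ 1090.7 mm.
Ratio = 1090.7 / 77.736 ≈ 14.0.

14.0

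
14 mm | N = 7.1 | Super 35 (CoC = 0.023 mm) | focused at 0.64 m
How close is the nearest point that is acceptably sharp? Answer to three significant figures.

421 mm

Hyperfocal distance H = f²/(N·c) + f = 14²/(7.1 × 0.023) + 14 = 196/0.1633 + 14 ≈ 1214.2 mm ≈ 1.214 m.
Near limit Dn = s·(H − f)/(H + s − 2f) = 640 × (1214.2 − 14) / (1214.2 + 640 − 2 × 14) = 640 × 1200.2 / 1826.2 ≈ 420.62 mm.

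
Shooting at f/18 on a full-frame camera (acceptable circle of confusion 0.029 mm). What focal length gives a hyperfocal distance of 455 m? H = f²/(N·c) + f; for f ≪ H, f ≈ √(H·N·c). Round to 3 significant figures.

487 mm

From H = f²/(N·c) + f, with f ≪ H: f ≈ √(H·N·c) = √(455000 × 18 × 0.029) = √237510 ≈ 487.3 mm.
The +f correction barely moves this — solving exactly, f² + N·c·f − N·c·H = 0 ⇒ f = (−N·c + √((N·c)² + 4·N·c·H))/2 = (−0.522 + √950040)/2 ≈ 487.09 mm, so f ≈ 487 mm.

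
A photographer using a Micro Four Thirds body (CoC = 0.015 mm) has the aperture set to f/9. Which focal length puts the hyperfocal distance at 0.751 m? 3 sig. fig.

From H = f²/(N·c) + f, with f ≪ H: f ≈ √(H·N·c) = √(751 × 9 × 0.015) = √101.39 ≈ 10.07 mm.
Exact: f² + N·c·f − N·c·H = 0 ⇒ f = (−N·c + √((N·c)² + 4·N·c·H))/2 = (−0.135 + √405.56)/2 ≈ 10.002 mm ≈ 10.0 mm.

10.0 mm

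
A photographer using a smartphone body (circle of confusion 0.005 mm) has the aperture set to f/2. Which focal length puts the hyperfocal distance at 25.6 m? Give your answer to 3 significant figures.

From H = f²/(N·c) + f, with f ≪ H: f ≈ √(H·N·c) = √(25600 × 2 × 0.005) = √256.00 ≈ 16.00 mm.
The +f correction barely moves this — solving exactly, f² + N·c·f − N·c·H = 0 ⇒ f = (−N·c + √((N·c)² + 4·N·c·H))/2 = (−0.01 + √1024.0)/2 ≈ 15.995 mm, so f ≈ 16.0 mm.

16.0 mm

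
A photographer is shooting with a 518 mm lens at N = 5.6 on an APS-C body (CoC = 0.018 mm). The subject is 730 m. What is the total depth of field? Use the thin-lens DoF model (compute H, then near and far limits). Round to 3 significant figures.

433 m

Hyperfocal distance H = f²/(N·c) + f = 518²/(5.6 × 0.018) + 518 = 268324/0.1008 + 518 ≈ 2662462.4 mm ≈ 2662 m.
Near limit Dn = s·(H − f)/(H + s − 2f) = 730000 × (2662462.4 − 518) / (2662462.4 + 730000 − 2 × 518) = 730000 × 2661944.4 / 3391426.4 ≈ 572980 mm.
Far limit Df = s·(H − f)/(H − s) = 730000 × (2662462.4 − 518) / (2662462.4 − 730000) = 730000 × 2661944.4 / 1932462.4 ≈ 1005566 mm.
Depth of field = Df − Dn = 1005566 − 572980 ≈ 432586 mm ≈ 433 m.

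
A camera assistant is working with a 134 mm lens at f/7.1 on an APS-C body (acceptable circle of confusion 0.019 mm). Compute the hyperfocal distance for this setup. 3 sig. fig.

133 m

Hyperfocal distance H = f²/(N·c) + f = 134²/(7.1 × 0.019) + 134 = 17956/0.1349 + 134 ≈ 133240.0 mm ≈ 133 m.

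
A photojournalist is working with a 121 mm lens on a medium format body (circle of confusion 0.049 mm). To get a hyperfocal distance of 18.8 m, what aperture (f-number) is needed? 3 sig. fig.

Rearrange H = f²/(N·c) + f for N: N = f² / ((H − f)·c).
N = 121² / ((18800 − 121) × 0.049) = 14641 / 915.3 ≈ 16.

f/16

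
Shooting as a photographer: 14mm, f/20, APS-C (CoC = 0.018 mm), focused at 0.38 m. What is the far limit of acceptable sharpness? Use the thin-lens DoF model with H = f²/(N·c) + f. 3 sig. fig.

1.16 m

Hyperfocal distance H = f²/(N·c) + f = 14²/(20 × 0.018) + 14 = 196/0.36 + 14 ≈ 558.4 mm ≈ 0.558 m.
Far limit Df = s·(H − f)/(H − s) = 380 × (558.4 − 14) / (558.4 − 380) = 380 × 544.4 / 178.4 ≈ 1159.4 mm ≈ 1.16 m.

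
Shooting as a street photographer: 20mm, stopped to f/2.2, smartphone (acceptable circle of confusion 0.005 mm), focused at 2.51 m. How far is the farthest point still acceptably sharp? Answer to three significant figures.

Hyperfocal distance H = f²/(N·c) + f = 20²/(2.2 × 0.005) + 20 = 400/0.011 + 20 ≈ 36383.6 mm ≈ 36.38 m.
Far limit Df = s·(H − f)/(H − s) = 2510 × (36383.6 − 20) / (36383.6 − 2510) = 2510 × 36363.6 / 33873.6 ≈ 2694.5 mm ≈ 2.69 m.

2.69 m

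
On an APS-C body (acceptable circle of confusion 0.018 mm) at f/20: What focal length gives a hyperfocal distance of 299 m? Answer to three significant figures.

From H = f²/(N·c) + f, with f ≪ H: f ≈ √(H·N·c) = √(299000 × 20 × 0.018) = √107640 ≈ 328.1 mm.
The +f correction barely moves this — solving exactly, f² + N·c·f − N·c·H = 0 ⇒ f = (−N·c + √((N·c)² + 4·N·c·H))/2 = (−0.36 + √430560)/2 ≈ 327.91 mm, so f ≈ 328 mm.

328 mm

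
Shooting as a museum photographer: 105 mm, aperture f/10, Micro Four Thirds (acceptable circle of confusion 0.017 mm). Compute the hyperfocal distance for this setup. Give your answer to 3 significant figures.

65.0 m

Hyperfocal distance H = f²/(N·c) + f = 105²/(10 × 0.017) + 105 = 11025/0.17 + 105 ≈ 64957.9 mm ≈ 65.0 m.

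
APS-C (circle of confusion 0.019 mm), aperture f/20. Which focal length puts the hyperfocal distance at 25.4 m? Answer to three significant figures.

98.1 mm

From H = f²/(N·c) + f, with f ≪ H: f ≈ √(H·N·c) = √(25400 × 20 × 0.019) = √9652.0 ≈ 98.24 mm.
Exact: f² + N·c·f − N·c·H = 0 ⇒ f = (−N·c + √((N·c)² + 4·N·c·H))/2 = (−0.38 + √38608)/2 ≈ 98.055 mm ≈ 98.1 mm.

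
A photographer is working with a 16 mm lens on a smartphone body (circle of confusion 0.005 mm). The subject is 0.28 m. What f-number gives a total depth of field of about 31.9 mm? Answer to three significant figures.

Write h = H − f = f²/(N·c). The thin-lens limits are Dn = s·h/(h + (s−f)) and Df = s·h/(h − (s−f)), so DoF = Df − Dn = 2·s·(s−f)·h / (h² − (s−f)²).
That is a quadratic in h: DoF·h² − 2·s·(s−f)·h − DoF·(s−f)² = 0 ⇒ h = (s−f)·(s + √(s² + DoF²)) / DoF = 264 × (280 + √(280² + 31.9²)) / 31.9 = 264 × (280 + 281.811) / 31.9 ≈ 4649.5 mm.
Then N = f²/(c·h) = 16² / (0.005 × 4649.5) = 256 / 23.247 ≈ 11.

f/11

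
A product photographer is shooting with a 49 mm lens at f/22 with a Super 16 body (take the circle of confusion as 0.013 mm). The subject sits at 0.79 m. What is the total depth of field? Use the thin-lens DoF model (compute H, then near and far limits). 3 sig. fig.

141 mm

Hyperfocal distance H = f²/(N·c) + f = 49²/(22 × 0.013) + 49 = 2401/0.286 + 49 ≈ 8444.1 mm ≈ 8.444 m.
Near limit Dn = s·(H − f)/(H + s − 2f) = 790 × (8444.1 − 49) / (8444.1 + 790 − 2 × 49) = 790 × 8395.1 / 9136.1 ≈ 725.93 mm.
Far limit Df = s·(H − f)/(H − s) = 790 × (8444.1 − 49) / (8444.1 − 790) = 790 × 8395.1 / 7654.1 ≈ 866.48 mm.
Depth of field = Df − Dn = 866.48 − 725.93 ≈ 140.55 mm.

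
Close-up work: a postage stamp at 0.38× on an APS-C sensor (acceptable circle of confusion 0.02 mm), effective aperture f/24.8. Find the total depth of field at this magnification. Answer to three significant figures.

6.87 mm

At magnification m, DoF ≈ 2·N_eff·c/m² = 2 × 24.8 × 0.02 / 0.38² = 0.992 / 0.1444 ≈ 6.87 mm.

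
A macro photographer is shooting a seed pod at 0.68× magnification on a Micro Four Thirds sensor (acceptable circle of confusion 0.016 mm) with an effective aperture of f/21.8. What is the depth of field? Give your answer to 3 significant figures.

1.51 mm

At magnification m, DoF ≈ 2·N_eff·c/m² = 2 × 21.8 × 0.016 / 0.68² = 0.6976 / 0.4624 ≈ 1.51 mm.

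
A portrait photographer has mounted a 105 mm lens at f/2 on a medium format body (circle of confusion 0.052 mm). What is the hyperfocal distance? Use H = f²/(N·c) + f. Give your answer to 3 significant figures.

106 m

Hyperfocal distance H = f²/(N·c) + f = 105²/(2 × 0.052) + 105 = 11025/0.104 + 105 ≈ 106114.6 mm ≈ 106 m.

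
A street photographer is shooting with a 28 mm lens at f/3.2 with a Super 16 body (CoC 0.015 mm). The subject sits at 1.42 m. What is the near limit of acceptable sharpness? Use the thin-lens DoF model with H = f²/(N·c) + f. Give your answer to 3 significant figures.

Hyperfocal distance H = f²/(N·c) + f = 28²/(3.2 × 0.015) + 28 = 784/0.048 + 28 ≈ 16361.3 mm ≈ 16.36 m.
Near limit Dn = s·(H − f)/(H + s − 2f) = 1420 × (16361.3 − 28) / (16361.3 + 1420 − 2 × 28) = 1420 × 16333.3 / 17725.3 ≈ 1308.5 mm ≈ 1.31 m.

1.31 m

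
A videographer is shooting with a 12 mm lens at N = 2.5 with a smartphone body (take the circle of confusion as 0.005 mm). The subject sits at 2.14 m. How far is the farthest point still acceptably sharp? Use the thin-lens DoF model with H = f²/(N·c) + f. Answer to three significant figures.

Hyperfocal distance H = f²/(N·c) + f = 12²/(2.5 × 0.005) + 12 = 144/0.0125 + 12 ≈ 11532.0 mm ≈ 11.53 m.
Far limit Df = s·(H − f)/(H − s) = 2140 × (11532.0 − 12) / (11532.0 − 2140) = 2140 × 11520.0 / 9392.0 ≈ 2624.9 mm ≈ 2.62 m.

2.62 m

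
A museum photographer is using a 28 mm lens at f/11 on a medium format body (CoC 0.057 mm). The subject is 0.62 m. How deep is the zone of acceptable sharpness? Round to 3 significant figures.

0.757 m

Hyperfocal distance H = f²/(N·c) + f = 28²/(11 × 0.057) + 28 = 784/0.627 + 28 ≈ 1278.4 mm ≈ 1.278 m.
Near limit Dn = s·(H − f)/(H + s − 2f) = 620 × (1278.4 − 28) / (1278.4 + 620 − 2 × 28) = 620 × 1250.4 / 1842.4 ≈ 420.78 mm.
Far limit Df = s·(H − f)/(H − s) = 620 × (1278.4 − 28) / (1278.4 − 620) = 620 × 1250.4 / 658.4 ≈ 1177.47 mm.
Depth of field = Df − Dn = 1177.47 − 420.78 ≈ 756.69 mm ≈ 0.757 m.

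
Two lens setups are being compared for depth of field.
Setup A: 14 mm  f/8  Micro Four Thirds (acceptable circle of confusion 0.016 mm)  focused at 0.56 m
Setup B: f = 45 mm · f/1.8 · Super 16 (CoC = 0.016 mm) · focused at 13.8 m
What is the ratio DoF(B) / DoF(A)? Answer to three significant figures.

Setup A: H = 14²/(8×0.016) + 14 ≈ 1545.2 mm; DoF = Df − Dn = 870.34 − 412.81 ≈ 457.53 mm.
Setup B: H = 45²/(1.8×0.016) + 45 ≈ 70357.5 mm; DoF = Df − Dn = 17156.2 − 11542.1 ≈ 5614.1 mm.
Ratio = 5614.1 / 457.53 ≈ 12.3.

12.3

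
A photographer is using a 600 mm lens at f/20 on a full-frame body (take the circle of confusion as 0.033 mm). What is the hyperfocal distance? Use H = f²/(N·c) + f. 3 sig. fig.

546 m

Hyperfocal distance H = f²/(N·c) + f = 600²/(20 × 0.033) + 600 = 360000/0.66 + 600 ≈ 546054.5 mm ≈ 546 m.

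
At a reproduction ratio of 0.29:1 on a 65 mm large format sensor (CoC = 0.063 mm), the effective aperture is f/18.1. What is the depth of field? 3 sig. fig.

27.1 mm

At magnification m, DoF ≈ 2·N_eff·c/m² = 2 × 18.1 × 0.063 / 0.29² = 2.281 / 0.0841 ≈ 27.1 mm.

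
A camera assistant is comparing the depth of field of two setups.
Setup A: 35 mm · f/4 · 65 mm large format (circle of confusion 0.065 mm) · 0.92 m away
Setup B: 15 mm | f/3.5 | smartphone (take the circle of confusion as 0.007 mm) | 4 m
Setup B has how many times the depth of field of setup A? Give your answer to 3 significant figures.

11.9

Setup A: H = 35²/(4×0.065) + 35 ≈ 4746.5 mm; DoF = Df − Dn = 1132.78 − 774.52 ≈ 358.26 mm.
Setup B: H = 15²/(3.5×0.007) + 15 ≈ 9198.7 mm; DoF = Df − Dn = 7066.2 − 2789.6 ≈ 4276.6 mm.
Ratio = 4276.6 / 358.26 ≈ 11.9.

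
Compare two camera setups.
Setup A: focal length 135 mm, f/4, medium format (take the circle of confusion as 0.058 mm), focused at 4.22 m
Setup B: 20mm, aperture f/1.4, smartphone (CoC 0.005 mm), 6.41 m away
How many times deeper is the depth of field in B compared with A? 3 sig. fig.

3.30

Setup A: H = 135²/(4×0.058) + 135 ≈ 78691.0 mm; DoF = Df − Dn = 4451.48 − 4011.40 ≈ 440.08 mm.
Setup B: H = 20²/(1.4×0.005) + 20 ≈ 57162.9 mm; DoF = Df − Dn = 7217.0 − 5765.3 ≈ 1451.7 mm.
Ratio = 1451.7 / 440.08 ≈ 3.30.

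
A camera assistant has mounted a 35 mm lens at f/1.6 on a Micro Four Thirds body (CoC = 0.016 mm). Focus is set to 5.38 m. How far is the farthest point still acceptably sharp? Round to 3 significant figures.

Hyperfocal distance H = f²/(N·c) + f = 35²/(1.6 × 0.016) + 35 = 1225/0.0256 + 35 ≈ 47886.6 mm ≈ 47.89 m.
Far limit Df = s·(H − f)/(H − s) = 5380 × (47886.6 − 35) / (47886.6 − 5380) = 5380 × 47851.6 / 42506.6 ≈ 6056.5 mm ≈ 6.06 m.

6.06 m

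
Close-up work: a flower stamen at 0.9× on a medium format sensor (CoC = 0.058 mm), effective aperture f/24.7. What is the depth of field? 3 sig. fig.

At magnification m, DoF ≈ 2·N_eff·c/m² = 2 × 24.7 × 0.058 / 0.9² = 2.865 / 0.81 ≈ 3.54 mm.

3.54 mm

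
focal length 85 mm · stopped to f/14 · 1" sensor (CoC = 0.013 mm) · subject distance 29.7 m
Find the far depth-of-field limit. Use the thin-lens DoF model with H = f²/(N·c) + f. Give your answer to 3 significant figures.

117 m

Hyperfocal distance H = f²/(N·c) + f = 85²/(14 × 0.013) + 85 = 7225/0.182 + 85 ≈ 39782.8 mm ≈ 39.78 m.
Far limit Df = s·(H − f)/(H − s) = 29700 × (39782.8 − 85) / (39782.8 − 29700) = 29700 × 39697.8 / 10082.8 ≈ 116934 mm ≈ 117 m.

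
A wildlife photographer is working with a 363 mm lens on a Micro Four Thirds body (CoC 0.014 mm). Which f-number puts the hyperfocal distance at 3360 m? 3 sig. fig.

Rearrange H = f²/(N·c) + f for N: N = f² / ((H − f)·c).
N = 363² / ((3360000 − 363) × 0.014) = 131769 / 47035 ≈ 2.80.

f/2.80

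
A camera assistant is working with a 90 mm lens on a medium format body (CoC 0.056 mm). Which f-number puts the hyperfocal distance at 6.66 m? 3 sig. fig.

Rearrange H = f²/(N·c) + f for N: N = f² / ((H − f)·c).
N = 90² / ((6660 − 90) × 0.056) = 8100 / 367.9 ≈ 22.

f/22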